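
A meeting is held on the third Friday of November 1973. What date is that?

November 16, 1973

November 1, 1973 is a Thursday.
The first Friday is therefore November 2 (1 days later).
The third Friday is 2 + 2×7 = November 16.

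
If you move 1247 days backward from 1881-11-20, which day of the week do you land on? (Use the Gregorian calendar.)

Nov 20, 1881 is a Sunday.
1247 mod 7 = 1, so 1247 days before a Sunday is Sunday − 1 = Saturday.

Saturday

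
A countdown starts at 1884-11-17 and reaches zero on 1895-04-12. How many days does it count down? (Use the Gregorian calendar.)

Nov 17, 1884 → Nov 17, 1885: 365 days.
Nov 17, 1885 → Nov 17, 1886: 365 days.
Nov 17, 1886 → Nov 17, 1887: 365 days.
Nov 17, 1887 → Nov 17, 1888: 366 days (Feb 29, 1888 is in that span).
Nov 17, 1888 → Nov 17, 1889: 365 days.
Nov 17, 1889 → Nov 17, 1890: 365 days.
Nov 17, 1890 → Nov 17, 1891: 365 days.
Nov 17, 1891 → Nov 17, 1892: 366 days (Feb 29, 1892 is in that span).
Nov 17, 1892 → Nov 17, 1893: 365 days.
Nov 17, 1893 → Nov 17, 1894: 365 days.
Nov 17, 1894 → Dec 17, 1894: 30 days (November has 30).
Dec 17, 1894 → Jan 17, 1895: 31 days (December has 31).
Jan 17, 1895 → Feb 17, 1895: 31 days (January has 31).
Feb 17, 1895 → Mar 17, 1895: 28 days (February has 28).
Mar 17, 1895 → Apr 12, 1895: 26 days.
Total: 3798 days.

3798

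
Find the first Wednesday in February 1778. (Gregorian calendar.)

February 4, 1778

February 1, 1778 is a Sunday.
The first Wednesday is therefore February 4 (3 days later).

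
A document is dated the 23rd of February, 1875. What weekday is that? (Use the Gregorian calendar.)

Tuesday

Doomsday rule: the anchor day for the 1800s is Friday. For year 75: 75÷12 = 6 r 3, and 3÷4 = 0, so 6+3+0 = 9.
Friday + 9 ≡ Sunday — that's 1875's doomsday.
In February the doomsday date is Feb 28 (1875 is not a leap year).
Feb 23 is 5 days before Feb 28; 5 mod 7 = 5, so Sunday − 5 = Tuesday.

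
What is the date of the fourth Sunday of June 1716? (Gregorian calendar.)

June 1, 1716 is a Monday.
The first Sunday is therefore June 7 (6 days later).
The fourth Sunday is 7 + 3×7 = June 28.

June 28, 1716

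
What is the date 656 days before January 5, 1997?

−366 (one year; includes Feb 29, 1996) → Jan 5, 1996 (290 left).
−5 → Dec 31, 1995 (end of Dec, 31 days; 285 left).
−31 → Nov 30, 1995 (end of Nov, 30 days; 254 left).
−30 → Oct 31, 1995 (end of Oct, 31 days; 224 left).
−31 → Sep 30, 1995 (end of Sep, 30 days; 193 left).
−30 → Aug 31, 1995 (end of Aug, 31 days; 163 left).
−31 → Jul 31, 1995 (end of Jul, 31 days; 132 left).
−31 → Jun 30, 1995 (end of Jun, 30 days; 101 left).
−30 → May 31, 1995 (end of May, 31 days; 71 left).
−31 → Apr 30, 1995 (end of Apr, 30 days; 40 left).
−30 → Mar 31, 1995 (end of Mar, 31 days; 10 left).
−10 → Mar 21, 1995.

March 21, 1995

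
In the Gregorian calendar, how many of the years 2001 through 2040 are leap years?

Multiples of 4 in [2001,2040]: 10.
Of those, multiples of 100: 0 (not leap unless ÷400).
Multiples of 400: 0.
Leap years = 10 − 0 + 0 = 10.

10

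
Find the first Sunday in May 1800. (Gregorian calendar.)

May 4, 1800

May 1, 1800 is a Thursday.
The first Sunday is therefore May 4 (3 days later).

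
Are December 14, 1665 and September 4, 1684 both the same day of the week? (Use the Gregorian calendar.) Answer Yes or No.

From Dec 14, 1665 to Sep 4, 1684 is 6839 days.
6839 mod 7 = 0, so they are the same weekday.
(Dec 14, 1665 is a Monday; Sep 4, 1684 is a Monday.)

Yes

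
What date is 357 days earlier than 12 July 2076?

−12 → Jun 30, 2076 (end of Jun, 30 days; 345 left).
−30 → May 31, 2076 (end of May, 31 days; 315 left).
−31 → Apr 30, 2076 (end of Apr, 30 days; 284 left).
−30 → Mar 31, 2076 (end of Mar, 31 days; 254 left).
−31 → Feb 29, 2076 (end of Feb, 29 days; 223 left).
−29 → Jan 31, 2076 (end of Jan, 31 days; 194 left).
−31 → Dec 31, 2075 (end of Dec, 31 days; 163 left).
−31 → Nov 30, 2075 (end of Nov, 30 days; 132 left).
−30 → Oct 31, 2075 (end of Oct, 31 days; 102 left).
−31 → Sep 30, 2075 (end of Sep, 30 days; 71 left).
−30 → Aug 31, 2075 (end of Aug, 31 days; 41 left).
−31 → Jul 31, 2075 (end of Jul, 31 days; 10 left).
−10 → Jul 21, 2075.

July 21, 2075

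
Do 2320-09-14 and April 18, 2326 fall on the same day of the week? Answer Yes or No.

No

From Sep 14, 2320 to Apr 18, 2326 is 2042 days.
2042 mod 7 = 5, so they are different weekdays.
(Sep 14, 2320 is a Tuesday; Apr 18, 2326 is a Sunday.)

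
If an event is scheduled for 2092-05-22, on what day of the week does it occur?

Thursday

January 1, 2092 is a Tuesday.
Jan 1, 2092 → Feb 1, 2092: 31 days (January has 31).
Feb 1, 2092 → Mar 1, 2092: 29 days (February has 29).
Mar 1, 2092 → Apr 1, 2092: 31 days (March has 31).
Apr 1, 2092 → May 1, 2092: 30 days (April has 30).
May 1, 2092 → May 22, 2092: 21 days.
Total: 142 days.
142 mod 7 = 2, so Tuesday + 2 = Thursday.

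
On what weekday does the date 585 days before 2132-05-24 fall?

May 24, 2132 is a Saturday.
585 mod 7 = 4, so 585 days before a Saturday is Saturday − 4 = Tuesday.

Tuesday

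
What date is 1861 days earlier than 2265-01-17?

−366 (one year; includes Feb 29, 2264) → Jan 17, 2264 (1495 left).
−365 (one year) → Jan 17, 2263 (1130 left).
−365 (one year) → Jan 17, 2262 (765 left).
−365 (one year) → Jan 17, 2261 (400 left).
−17 → Dec 31, 2260 (end of Dec, 31 days; 383 left).
−31 → Nov 30, 2260 (end of Nov, 30 days; 352 left).
−30 → Oct 31, 2260 (end of Oct, 31 days; 322 left).
−31 → Sep 30, 2260 (end of Sep, 30 days; 291 left).
−30 → Aug 31, 2260 (end of Aug, 31 days; 261 left).
−31 → Jul 31, 2260 (end of Jul, 31 days; 230 left).
−31 → Jun 30, 2260 (end of Jun, 30 days; 199 left).
−30 → May 31, 2260 (end of May, 31 days; 169 left).
−31 → Apr 30, 2260 (end of Apr, 30 days; 138 left).
−30 → Mar 31, 2260 (end of Mar, 31 days; 108 left).
−31 → Feb 29, 2260 (end of Feb, 29 days; 77 left).
−29 → Jan 31, 2260 (end of Jan, 31 days; 48 left).
−31 → Dec 31, 2259 (end of Dec, 31 days; 17 left).
−17 → Dec 14, 2259.

December 14, 2259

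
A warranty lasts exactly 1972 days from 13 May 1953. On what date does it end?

+365 (one year) → May 13, 1954 (1607 left).
+365 (one year) → May 13, 1955 (1242 left).
+366 (one year; includes Feb 29, 1956) → May 13, 1956 (876 left).
+365 (one year) → May 13, 1957 (511 left).
+365 (one year) → May 13, 1958 (146 left).
May has 31 days: +19 → Jun 1, 1958 (127 left).
Jun has 30 days: +30 → Jul 1, 1958 (97 left).
Jul has 31 days: +31 → Aug 1, 1958 (66 left).
Aug has 31 days: +31 → Sep 1, 1958 (35 left).
Sep has 30 days: +30 → Oct 1, 1958 (5 left).
+5 → Oct 6, 1958.

October 6, 1958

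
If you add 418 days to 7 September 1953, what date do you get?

+365 (one year) → Sep 7, 1954 (53 left).
Sep has 30 days: +24 → Oct 1, 1954 (29 left).
+29 → Oct 30, 1954.

October 30, 1954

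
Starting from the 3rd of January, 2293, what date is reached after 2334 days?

+365 (one year) → Jan 3, 2294 (1969 left).
+365 (one year) → Jan 3, 2295 (1604 left).
+365 (one year) → Jan 3, 2296 (1239 left).
+366 (one year; includes Feb 29, 2296) → Jan 3, 2297 (873 left).
+365 (one year) → Jan 3, 2298 (508 left).
+365 (one year) → Jan 3, 2299 (143 left).
Jan has 31 days: +29 → Feb 1, 2299 (114 left).
Feb has 28 days: +28 → Mar 1, 2299 (86 left).
Mar has 31 days: +31 → Apr 1, 2299 (55 left).
Apr has 30 days: +30 → May 1, 2299 (25 left).
+25 → May 26, 2299.

May 26, 2299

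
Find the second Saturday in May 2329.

May 1, 2329 is a Wednesday.
The first Saturday is therefore May 4 (3 days later).
The second Saturday is 4 + 1×7 = May 11.

May 11, 2329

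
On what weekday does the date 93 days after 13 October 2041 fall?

Tuesday

First find the weekday of Oct 13, 2041. Doomsday rule: the anchor day for the 2000s is Tuesday. For year 41: 41÷12 = 3 r 5, and 5÷4 = 1, so 3+5+1 = 9.
Tuesday + 9 ≡ Thursday — that's 2041's doomsday.
In October the doomsday date is Oct 10.
Oct 13 is 3 days after Oct 10; 3 mod 7 = 3, so Thursday + 3 = Sunday.
93 mod 7 = 2, so 93 days after a Sunday is Sunday + 2 = Tuesday.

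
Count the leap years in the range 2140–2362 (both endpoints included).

54

Multiples of 4 in [2140,2362]: 56.
Of those, multiples of 100: 2 (not leap unless ÷400).
Multiples of 400: 0.
Leap years = 56 − 2 + 0 = 54.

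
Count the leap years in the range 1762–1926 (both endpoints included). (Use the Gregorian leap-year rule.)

Multiples of 4 in [1762,1926]: 41.
Of those, multiples of 100: 2 (not leap unless ÷400).
Multiples of 400: 0.
Leap years = 41 − 2 + 0 = 39.

39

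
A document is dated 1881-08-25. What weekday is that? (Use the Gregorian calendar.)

Thursday

Doomsday rule: the anchor day for the 1800s is Friday. For year 81: 81÷12 = 6 r 9, and 9÷4 = 2, so 6+9+2 = 17.
Friday + 17 ≡ Monday — that's 1881's doomsday.
In August the doomsday date is Aug 8.
Aug 25 is 17 days after Aug 8; 17 mod 7 = 3, so Monday + 3 = Thursday.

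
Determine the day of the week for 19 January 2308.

Doomsday rule: the anchor day for the 2300s is Wednesday. For year 08: 8÷12 = 0 r 8, and 8÷4 = 2, so 0+8+2 = 10.
Wednesday + 10 ≡ Saturday — that's 2308's doomsday.
In January the doomsday date is Jan 4 (2308 is a leap year (divisible by 4)).
Jan 19 is 15 days after Jan 4; 15 mod 7 = 1, so Saturday + 1 = Sunday.

Sunday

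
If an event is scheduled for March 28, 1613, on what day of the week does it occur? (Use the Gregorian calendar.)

Thursday

Doomsday rule: the anchor day for the 1600s is Tuesday. For year 13: 13÷12 = 1 r 1, and 1÷4 = 0, so 1+1+0 = 2.
Tuesday + 2 ≡ Thursday — that's 1613's doomsday.
In March the doomsday date is Mar 14.
Mar 28 is 14 days after Mar 14; 14 mod 7 = 0, so Thursday + 0 = Thursday.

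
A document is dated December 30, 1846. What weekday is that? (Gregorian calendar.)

Wednesday

Doomsday rule: the anchor day for the 1800s is Friday. For year 46: 46÷12 = 3 r 10, and 10÷4 = 2, so 3+10+2 = 15.
Friday + 15 ≡ Saturday — that's 1846's doomsday.
In December the doomsday date is Dec 12.
Dec 30 is 18 days after Dec 12; 18 mod 7 = 4, so Saturday + 4 = Wednesday.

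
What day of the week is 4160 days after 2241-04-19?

Wednesday

First find the weekday of Apr 19, 2241. Doomsday rule: the anchor day for the 2200s is Friday. For year 41: 41÷12 = 3 r 5, and 5÷4 = 1, so 3+5+1 = 9.
Friday + 9 ≡ Sunday — that's 2241's doomsday.
In April the doomsday date is Apr 4.
Apr 19 is 15 days after Apr 4; 15 mod 7 = 1, so Sunday + 1 = Monday.
4160 mod 7 = 2, so 4160 days after a Monday is Monday + 2 = Wednesday.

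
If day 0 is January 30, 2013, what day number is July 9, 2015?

Jan 30, 2013 → Jan 30, 2014: 365 days.
Jan 30, 2014 → Jan 30, 2015: 365 days.
Jan 30, 2015 → Feb 28, 2015: 29 days (January has 31).
Feb 28, 2015 → Mar 28, 2015: 28 days (February has 28).
Mar 28, 2015 → Apr 28, 2015: 31 days (March has 31).
Apr 28, 2015 → May 28, 2015: 30 days (April has 30).
May 28, 2015 → Jun 28, 2015: 31 days (May has 31).
Jun 28, 2015 → Jul 9, 2015: 11 days.
Total: 890 days.

890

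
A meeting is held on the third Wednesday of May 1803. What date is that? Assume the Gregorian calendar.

May 18, 1803

May 1, 1803 is a Sunday.
The first Wednesday is therefore May 4 (3 days later).
The third Wednesday is 4 + 2×7 = May 18.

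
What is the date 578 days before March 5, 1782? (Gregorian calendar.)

August 4, 1780

−365 (one year) → Mar 5, 1781 (213 left).
−5 → Feb 28, 1781 (end of Feb, 28 days; 208 left).
−28 → Jan 31, 1781 (end of Jan, 31 days; 180 left).
−31 → Dec 31, 1780 (end of Dec, 31 days; 149 left).
−31 → Nov 30, 1780 (end of Nov, 30 days; 118 left).
−30 → Oct 31, 1780 (end of Oct, 31 days; 88 left).
−31 → Sep 30, 1780 (end of Sep, 30 days; 57 left).
−30 → Aug 31, 1780 (end of Aug, 31 days; 27 left).
−27 → Aug 4, 1780.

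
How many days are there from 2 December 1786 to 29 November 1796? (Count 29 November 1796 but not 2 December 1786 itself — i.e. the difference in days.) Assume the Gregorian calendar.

3650

Dec 2, 1786 → Dec 2, 1787: 365 days.
Dec 2, 1787 → Dec 2, 1788: 366 days (Feb 29, 1788 is in that span).
Dec 2, 1788 → Dec 2, 1789: 365 days.
Dec 2, 1789 → Dec 2, 1790: 365 days.
Dec 2, 1790 → Dec 2, 1791: 365 days.
Dec 2, 1791 → Dec 2, 1792: 366 days (Feb 29, 1792 is in that span).
Dec 2, 1792 → Dec 2, 1793: 365 days.
Dec 2, 1793 → Dec 2, 1794: 365 days.
Dec 2, 1794 → Dec 2, 1795: 365 days.
Dec 2, 1795 → Jan 2, 1796: 31 days (December has 31).
Jan 2, 1796 → Feb 2, 1796: 31 days (January has 31).
Feb 2, 1796 → Mar 2, 1796: 29 days (February has 29).
Mar 2, 1796 → Apr 2, 1796: 31 days (March has 31).
Apr 2, 1796 → May 2, 1796: 30 days (April has 30).
May 2, 1796 → Jun 2, 1796: 31 days (May has 31).
Jun 2, 1796 → Jul 2, 1796: 30 days (June has 30).
Jul 2, 1796 → Aug 2, 1796: 31 days (July has 31).
Aug 2, 1796 → Sep 2, 1796: 31 days (August has 31).
Sep 2, 1796 → Oct 2, 1796: 30 days (September has 30).
Oct 2, 1796 → Nov 2, 1796: 31 days (October has 31).
Nov 2, 1796 → Nov 29, 1796: 27 days.
Total: 3650 days.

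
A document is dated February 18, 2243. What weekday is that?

Doomsday rule: the anchor day for the 2200s is Friday. For year 43: 43÷12 = 3 r 7, and 7÷4 = 1, so 3+7+1 = 11.
Friday + 11 ≡ Tuesday — that's 2243's doomsday.
In February the doomsday date is Feb 28 (2243 is not a leap year).
Feb 18 is 10 days before Feb 28; 10 mod 7 = 3, so Tuesday − 3 = Saturday.

Saturday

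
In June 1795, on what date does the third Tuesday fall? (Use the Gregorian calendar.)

June 16, 1795

June 1, 1795 is a Monday.
The first Tuesday is therefore June 2 (1 days later).
The third Tuesday is 2 + 2×7 = June 16.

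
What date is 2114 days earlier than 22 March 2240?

−366 (one year; includes Feb 29, 2240) → Mar 22, 2239 (1748 left).
−365 (one year) → Mar 22, 2238 (1383 left).
−365 (one year) → Mar 22, 2237 (1018 left).
−365 (one year) → Mar 22, 2236 (653 left).
−366 (one year; includes Feb 29, 2236) → Mar 22, 2235 (287 left).
−22 → Feb 28, 2235 (end of Feb, 28 days; 265 left).
−28 → Jan 31, 2235 (end of Jan, 31 days; 237 left).
−31 → Dec 31, 2234 (end of Dec, 31 days; 206 left).
−31 → Nov 30, 2234 (end of Nov, 30 days; 175 left).
−30 → Oct 31, 2234 (end of Oct, 31 days; 145 left).
−31 → Sep 30, 2234 (end of Sep, 30 days; 114 left).
−30 → Aug 31, 2234 (end of Aug, 31 days; 84 left).
−31 → Jul 31, 2234 (end of Jul, 31 days; 53 left).
−31 → Jun 30, 2234 (end of Jun, 30 days; 22 left).
−22 → Jun 8, 2234.

June 8, 2234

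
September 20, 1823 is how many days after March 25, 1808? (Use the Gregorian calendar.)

5657

Mar 25, 1808 → Mar 25, 1809: 365 days.
Mar 25, 1809 → Mar 25, 1810: 365 days.
Mar 25, 1810 → Mar 25, 1811: 365 days.
Mar 25, 1811 → Mar 25, 1812: 366 days (Feb 29, 1812 is in that span).
Mar 25, 1812 → Mar 25, 1813: 365 days.
Mar 25, 1813 → Mar 25, 1814: 365 days.
Mar 25, 1814 → Mar 25, 1815: 365 days.
Mar 25, 1815 → Mar 25, 1816: 366 days (Feb 29, 1816 is in that span).
Mar 25, 1816 → Mar 25, 1817: 365 days.
Mar 25, 1817 → Mar 25, 1818: 365 days.
Mar 25, 1818 → Mar 25, 1819: 365 days.
Mar 25, 1819 → Mar 25, 1820: 366 days (Feb 29, 1820 is in that span).
Mar 25, 1820 → Mar 25, 1821: 365 days.
Mar 25, 1821 → Mar 25, 1822: 365 days.
Mar 25, 1822 → Mar 25, 1823: 365 days.
Mar 25, 1823 → Apr 25, 1823: 31 days (March has 31).
Apr 25, 1823 → May 25, 1823: 30 days (April has 30).
May 25, 1823 → Jun 25, 1823: 31 days (May has 31).
Jun 25, 1823 → Jul 25, 1823: 30 days (June has 30).
Jul 25, 1823 → Aug 25, 1823: 31 days (July has 31).
Aug 25, 1823 → Sep 20, 1823: 26 days.
Total: 5657 days.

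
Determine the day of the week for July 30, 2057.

Monday

January 1, 2057 is a Monday.
Jan 1, 2057 → Feb 1, 2057: 31 days (January has 31).
Feb 1, 2057 → Mar 1, 2057: 28 days (February has 28).
Mar 1, 2057 → Apr 1, 2057: 31 days (March has 31).
Apr 1, 2057 → May 1, 2057: 30 days (April has 30).
May 1, 2057 → Jun 1, 2057: 31 days (May has 31).
Jun 1, 2057 → Jul 1, 2057: 30 days (June has 30).
Jul 1, 2057 → Jul 30, 2057: 29 days.
Total: 210 days.
210 mod 7 = 0, so Monday + 0 = Monday.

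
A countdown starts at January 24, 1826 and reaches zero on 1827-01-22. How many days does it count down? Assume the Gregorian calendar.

Jan 24, 1826 → Feb 24, 1826: 31 days (January has 31).
Feb 24, 1826 → Mar 24, 1826: 28 days (February has 28).
Mar 24, 1826 → Apr 24, 1826: 31 days (March has 31).
Apr 24, 1826 → May 24, 1826: 30 days (April has 30).
May 24, 1826 → Jun 24, 1826: 31 days (May has 31).
Jun 24, 1826 → Jul 24, 1826: 30 days (June has 30).
Jul 24, 1826 → Aug 24, 1826: 31 days (July has 31).
Aug 24, 1826 → Sep 24, 1826: 31 days (August has 31).
Sep 24, 1826 → Oct 24, 1826: 30 days (September has 30).
Oct 24, 1826 → Nov 24, 1826: 31 days (October has 31).
Nov 24, 1826 → Dec 24, 1826: 30 days (November has 30).
Dec 24, 1826 → Jan 22, 1827: 29 days.
Total: 363 days.

363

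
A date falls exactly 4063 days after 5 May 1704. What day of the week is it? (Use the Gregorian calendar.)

Thursday

First find the weekday of May 5, 1704. Doomsday rule: the anchor day for the 1700s is Sunday. For year 04: 4÷12 = 0 r 4, and 4÷4 = 1, so 0+4+1 = 5.
Sunday + 5 ≡ Friday — that's 1704's doomsday.
In May the doomsday date is May 9.
May 5 is 4 days before May 9; 4 mod 7 = 4, so Friday − 4 = Monday.
4063 mod 7 = 3, so 4063 days after a Monday is Monday + 3 = Thursday.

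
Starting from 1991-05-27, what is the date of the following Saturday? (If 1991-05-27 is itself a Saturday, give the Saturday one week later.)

May 27, 1991 is a Monday.
From Monday to the next Saturday is 5 days.
May 27, 1991 + 5 = Jun 1, 1991.

June 1, 1991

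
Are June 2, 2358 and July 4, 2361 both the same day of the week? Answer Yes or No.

From Jun 2, 2358 to Jul 4, 2361 is 1128 days.
1128 mod 7 = 1, so they are different weekdays.
(Jun 2, 2358 is a Monday; Jul 4, 2361 is a Tuesday.)

No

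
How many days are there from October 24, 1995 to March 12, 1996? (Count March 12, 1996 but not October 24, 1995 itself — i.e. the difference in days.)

140

Oct 24, 1995 → Nov 24, 1995: 31 days (October has 31).
Nov 24, 1995 → Dec 24, 1995: 30 days (November has 30).
Dec 24, 1995 → Jan 24, 1996: 31 days (December has 31).
Jan 24, 1996 → Feb 24, 1996: 31 days (January has 31).
Feb 24, 1996 → Mar 12, 1996: 17 days.
Total: 140 days.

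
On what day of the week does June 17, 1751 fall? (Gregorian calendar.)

Thursday

Doomsday rule: the anchor day for the 1700s is Sunday. For year 51: 51÷12 = 4 r 3, and 3÷4 = 0, so 4+3+0 = 7.
Sunday + 7 ≡ Sunday — that's 1751's doomsday.
In June the doomsday date is Jun 6.
Jun 17 is 11 days after Jun 6; 11 mod 7 = 4, so Sunday + 4 = Thursday.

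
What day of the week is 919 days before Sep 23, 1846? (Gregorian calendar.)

First find the weekday of Sep 23, 1846. Doomsday rule: the anchor day for the 1800s is Friday. For year 46: 46÷12 = 3 r 10, and 10÷4 = 2, so 3+10+2 = 15.
Friday + 15 ≡ Saturday — that's 1846's doomsday.
In September the doomsday date is Sep 5.
Sep 23 is 18 days after Sep 5; 18 mod 7 = 4, so Saturday + 4 = Wednesday.
919 mod 7 = 2, so 919 days before a Wednesday is Wednesday − 2 = Monday.

Monday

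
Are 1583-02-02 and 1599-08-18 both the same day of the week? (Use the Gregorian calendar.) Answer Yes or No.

Yes

From Feb 2, 1583 to Aug 18, 1599 is 6041 days.
6041 mod 7 = 0, so they are the same weekday.
(Feb 2, 1583 is a Wednesday; Aug 18, 1599 is a Wednesday.)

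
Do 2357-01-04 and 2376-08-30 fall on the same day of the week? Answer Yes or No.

From Jan 4, 2357 to Aug 30, 2376 is 7178 days.
7178 mod 7 = 3, so they are different weekdays.
(Jan 4, 2357 is a Friday; Aug 30, 2376 is a Monday.)

No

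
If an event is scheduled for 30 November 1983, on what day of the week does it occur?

January 1, 1983 is a Saturday.
Jan 1, 1983 → Feb 1, 1983: 31 days (January has 31).
Feb 1, 1983 → Mar 1, 1983: 28 days (February has 28).
Mar 1, 1983 → Apr 1, 1983: 31 days (March has 31).
Apr 1, 1983 → May 1, 1983: 30 days (April has 30).
May 1, 1983 → Jun 1, 1983: 31 days (May has 31).
Jun 1, 1983 → Jul 1, 1983: 30 days (June has 30).
Jul 1, 1983 → Aug 1, 1983: 31 days (July has 31).
Aug 1, 1983 → Sep 1, 1983: 31 days (August has 31).
Sep 1, 1983 → Oct 1, 1983: 30 days (September has 30).
Oct 1, 1983 → Nov 1, 1983: 31 days (October has 31).
Nov 1, 1983 → Nov 30, 1983: 29 days.
Total: 333 days.
333 mod 7 = 4, so Saturday + 4 = Wednesday.

Wednesday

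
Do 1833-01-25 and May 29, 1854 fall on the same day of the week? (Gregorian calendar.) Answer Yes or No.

From Jan 25, 1833 to May 29, 1854 is 7794 days.
7794 mod 7 = 3, so they are different weekdays.
(Jan 25, 1833 is a Friday; May 29, 1854 is a Monday.)

No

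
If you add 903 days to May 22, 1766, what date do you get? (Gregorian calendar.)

+365 (one year) → May 22, 1767 (538 left).
+366 (one year; includes Feb 29, 1768) → May 22, 1768 (172 left).
May has 31 days: +10 → Jun 1, 1768 (162 left).
Jun has 30 days: +30 → Jul 1, 1768 (132 left).
Jul has 31 days: +31 → Aug 1, 1768 (101 left).
Aug has 31 days: +31 → Sep 1, 1768 (70 left).
Sep has 30 days: +30 → Oct 1, 1768 (40 left).
Oct has 31 days: +31 → Nov 1, 1768 (9 left).
+9 → Nov 10, 1768.

November 10, 1768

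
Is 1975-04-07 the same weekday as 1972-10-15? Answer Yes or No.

No

From Oct 15, 1972 to Apr 7, 1975 is 904 days.
904 mod 7 = 1, so they are different weekdays.
(Oct 15, 1972 is a Sunday; Apr 7, 1975 is a Monday.)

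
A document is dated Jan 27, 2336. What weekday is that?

Doomsday rule: the anchor day for the 2300s is Wednesday. For year 36: 36÷12 = 3 r 0, and 0÷4 = 0, so 3+0+0 = 3.
Wednesday + 3 ≡ Saturday — that's 2336's doomsday.
In January the doomsday date is Jan 4 (2336 is a leap year (divisible by 4)).
Jan 27 is 23 days after Jan 4; 23 mod 7 = 2, so Saturday + 2 = Monday.

Monday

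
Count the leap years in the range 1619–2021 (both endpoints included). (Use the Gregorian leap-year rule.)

98

Multiples of 4 in [1619,2021]: 101.
Of those, multiples of 100: 4 (not leap unless ÷400).
Multiples of 400: 1.
Leap years = 101 − 4 + 1 = 98.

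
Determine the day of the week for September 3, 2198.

Doomsday rule: the anchor day for the 2100s is Sunday. For year 98: 98÷12 = 8 r 2, and 2÷4 = 0, so 8+2+0 = 10.
Sunday + 10 ≡ Wednesday — that's 2198's doomsday.
In September the doomsday date is Sep 5.
Sep 3 is 2 days before Sep 5; 2 mod 7 = 2, so Wednesday − 2 = Monday.

Monday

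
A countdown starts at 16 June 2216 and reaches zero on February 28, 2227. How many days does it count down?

3909

Jun 16, 2216 → Jun 16, 2217: 365 days.
Jun 16, 2217 → Jun 16, 2218: 365 days.
Jun 16, 2218 → Jun 16, 2219: 365 days.
Jun 16, 2219 → Jun 16, 2220: 366 days (Feb 29, 2220 is in that span).
Jun 16, 2220 → Jun 16, 2221: 365 days.
Jun 16, 2221 → Jun 16, 2222: 365 days.
Jun 16, 2222 → Jun 16, 2223: 365 days.
Jun 16, 2223 → Jun 16, 2224: 366 days (Feb 29, 2224 is in that span).
Jun 16, 2224 → Jun 16, 2225: 365 days.
Jun 16, 2225 → Jun 16, 2226: 365 days.
Jun 16, 2226 → Jul 16, 2226: 30 days (June has 30).
Jul 16, 2226 → Aug 16, 2226: 31 days (July has 31).
Aug 16, 2226 → Sep 16, 2226: 31 days (August has 31).
Sep 16, 2226 → Oct 16, 2226: 30 days (September has 30).
Oct 16, 2226 → Nov 16, 2226: 31 days (October has 31).
Nov 16, 2226 → Dec 16, 2226: 30 days (November has 30).
Dec 16, 2226 → Jan 16, 2227: 31 days (December has 31).
Jan 16, 2227 → Feb 16, 2227: 31 days (January has 31).
Feb 16, 2227 → Feb 28, 2227: 12 days.
Total: 3909 days.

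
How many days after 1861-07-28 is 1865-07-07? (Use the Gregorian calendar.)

1440

Jul 28, 1861 → Jul 28, 1862: 365 days.
Jul 28, 1862 → Jul 28, 1863: 365 days.
Jul 28, 1863 → Jul 28, 1864: 366 days (Feb 29, 1864 is in that span).
Jul 28, 1864 → Aug 28, 1864: 31 days (July has 31).
Aug 28, 1864 → Sep 28, 1864: 31 days (August has 31).
Sep 28, 1864 → Oct 28, 1864: 30 days (September has 30).
Oct 28, 1864 → Nov 28, 1864: 31 days (October has 31).
Nov 28, 1864 → Dec 28, 1864: 30 days (November has 30).
Dec 28, 1864 → Jan 28, 1865: 31 days (December has 31).
Jan 28, 1865 → Feb 28, 1865: 31 days (January has 31).
Feb 28, 1865 → Mar 28, 1865: 28 days (February has 28).
Mar 28, 1865 → Apr 28, 1865: 31 days (March has 31).
Apr 28, 1865 → May 28, 1865: 30 days (April has 30).
May 28, 1865 → Jun 28, 1865: 31 days (May has 31).
Jun 28, 1865 → Jul 7, 1865: 9 days.
Total: 1440 days.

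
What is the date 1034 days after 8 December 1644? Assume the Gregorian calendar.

October 8, 1647

+365 (one year) → Dec 8, 1645 (669 left).
+365 (one year) → Dec 8, 1646 (304 left).
Dec has 31 days: +24 → Jan 1, 1647 (280 left).
Jan has 31 days: +31 → Feb 1, 1647 (249 left).
Feb has 28 days: +28 → Mar 1, 1647 (221 left).
Mar has 31 days: +31 → Apr 1, 1647 (190 left).
Apr has 30 days: +30 → May 1, 1647 (160 left).
May has 31 days: +31 → Jun 1, 1647 (129 left).
Jun has 30 days: +30 → Jul 1, 1647 (99 left).
Jul has 31 days: +31 → Aug 1, 1647 (68 left).
Aug has 31 days: +31 → Sep 1, 1647 (37 left).
Sep has 30 days: +30 → Oct 1, 1647 (7 left).
+7 → Oct 8, 1647.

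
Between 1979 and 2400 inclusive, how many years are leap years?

103

Multiples of 4 in [1979,2400]: 106.
Of those, multiples of 100: 5 (not leap unless ÷400).
Multiples of 400: 2.
Leap years = 106 − 5 + 2 = 103.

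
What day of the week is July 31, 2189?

Doomsday rule: the anchor day for the 2100s is Sunday. For year 89: 89÷12 = 7 r 5, and 5÷4 = 1, so 7+5+1 = 13.
Sunday + 13 ≡ Saturday — that's 2189's doomsday.
In July the doomsday date is Jul 11.
Jul 31 is 20 days after Jul 11; 20 mod 7 = 6, so Saturday + 6 = Friday.

Friday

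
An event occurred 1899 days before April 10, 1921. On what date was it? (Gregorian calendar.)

−365 (one year) → Apr 10, 1920 (1534 left).
−366 (one year; includes Feb 29, 1920) → Apr 10, 1919 (1168 left).
−365 (one year) → Apr 10, 1918 (803 left).
−365 (one year) → Apr 10, 1917 (438 left).
−365 (one year) → Apr 10, 1916 (73 left).
−10 → Mar 31, 1916 (end of Mar, 31 days; 63 left).
−31 → Feb 29, 1916 (end of Feb, 29 days; 32 left).
−29 → Jan 31, 1916 (end of Jan, 31 days; 3 left).
−3 → Jan 28, 1916.

January 28, 1916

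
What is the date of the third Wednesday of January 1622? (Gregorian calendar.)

January 1, 1622 is a Saturday.
The first Wednesday is therefore January 5 (4 days later).
The third Wednesday is 5 + 2×7 = January 19.

January 19, 1622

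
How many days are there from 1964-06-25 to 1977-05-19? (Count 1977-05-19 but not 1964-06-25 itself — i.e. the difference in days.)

Jun 25, 1964 → Jun 25, 1965: 365 days.
Jun 25, 1965 → Jun 25, 1966: 365 days.
Jun 25, 1966 → Jun 25, 1967: 365 days.
Jun 25, 1967 → Jun 25, 1968: 366 days (Feb 29, 1968 is in that span).
Jun 25, 1968 → Jun 25, 1969: 365 days.
Jun 25, 1969 → Jun 25, 1970: 365 days.
Jun 25, 1970 → Jun 25, 1971: 365 days.
Jun 25, 1971 → Jun 25, 1972: 366 days (Feb 29, 1972 is in that span).
Jun 25, 1972 → Jun 25, 1973: 365 days.
Jun 25, 1973 → Jun 25, 1974: 365 days.
Jun 25, 1974 → Jun 25, 1975: 365 days.
Jun 25, 1975 → Jun 25, 1976: 366 days (Feb 29, 1976 is in that span).
Jun 25, 1976 → Jul 25, 1976: 30 days (June has 30).
Jul 25, 1976 → Aug 25, 1976: 31 days (July has 31).
Aug 25, 1976 → Sep 25, 1976: 31 days (August has 31).
Sep 25, 1976 → Oct 25, 1976: 30 days (September has 30).
Oct 25, 1976 → Nov 25, 1976: 31 days (October has 31).
Nov 25, 1976 → Dec 25, 1976: 30 days (November has 30).
Dec 25, 1976 → Jan 25, 1977: 31 days (December has 31).
Jan 25, 1977 → Feb 25, 1977: 31 days (January has 31).
Feb 25, 1977 → Mar 25, 1977: 28 days (February has 28).
Mar 25, 1977 → Apr 25, 1977: 31 days (March has 31).
Apr 25, 1977 → May 19, 1977: 24 days.
Total: 4711 days.

4711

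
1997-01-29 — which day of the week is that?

Wednesday

Doomsday rule: the anchor day for the 1900s is Wednesday. For year 97: 97÷12 = 8 r 1, and 1÷4 = 0, so 8+1+0 = 9.
Wednesday + 9 ≡ Friday — that's 1997's doomsday.
In January the doomsday date is Jan 3 (1997 is not a leap year).
Jan 29 is 26 days after Jan 3; 26 mod 7 = 5, so Friday + 5 = Wednesday.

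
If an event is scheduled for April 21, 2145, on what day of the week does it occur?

Wednesday

Doomsday rule: the anchor day for the 2100s is Sunday. For year 45: 45÷12 = 3 r 9, and 9÷4 = 2, so 3+9+2 = 14.
Sunday + 14 ≡ Sunday — that's 2145's doomsday.
In April the doomsday date is Apr 4.
Apr 21 is 17 days after Apr 4; 17 mod 7 = 3, so Sunday + 3 = Wednesday.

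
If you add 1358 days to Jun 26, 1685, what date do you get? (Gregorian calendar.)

+365 (one year) → Jun 26, 1686 (993 left).
+365 (one year) → Jun 26, 1687 (628 left).
+366 (one year; includes Feb 29, 1688) → Jun 26, 1688 (262 left).
Jun has 30 days: +5 → Jul 1, 1688 (257 left).
Jul has 31 days: +31 → Aug 1, 1688 (226 left).
Aug has 31 days: +31 → Sep 1, 1688 (195 left).
Sep has 30 days: +30 → Oct 1, 1688 (165 left).
Oct has 31 days: +31 → Nov 1, 1688 (134 left).
Nov has 30 days: +30 → Dec 1, 1688 (104 left).
Dec has 31 days: +31 → Jan 1, 1689 (73 left).
Jan has 31 days: +31 → Feb 1, 1689 (42 left).
Feb has 28 days: +28 → Mar 1, 1689 (14 left).
+14 → Mar 15, 1689.

March 15, 1689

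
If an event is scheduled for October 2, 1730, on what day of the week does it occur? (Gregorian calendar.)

Monday

Doomsday rule: the anchor day for the 1700s is Sunday. For year 30: 30÷12 = 2 r 6, and 6÷4 = 1, so 2+6+1 = 9.
Sunday + 9 ≡ Tuesday — that's 1730's doomsday.
In October the doomsday date is Oct 10.
Oct 2 is 8 days before Oct 10; 8 mod 7 = 1, so Tuesday − 1 = Monday.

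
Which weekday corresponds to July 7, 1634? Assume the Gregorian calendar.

Friday

Doomsday rule: the anchor day for the 1600s is Tuesday. For year 34: 34÷12 = 2 r 10, and 10÷4 = 2, so 2+10+2 = 14.
Tuesday + 14 ≡ Tuesday — that's 1634's doomsday.
In July the doomsday date is Jul 11.
Jul 7 is 4 days before Jul 11; 4 mod 7 = 4, so Tuesday − 4 = Friday.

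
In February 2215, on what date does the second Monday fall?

February 1, 2215 is a Wednesday.
The first Monday is therefore February 6 (5 days later).
The second Monday is 6 + 1×7 = February 13.

February 13, 2215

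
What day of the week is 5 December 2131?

Wednesday

Doomsday rule: the anchor day for the 2100s is Sunday. For year 31: 31÷12 = 2 r 7, and 7÷4 = 1, so 2+7+1 = 10.
Sunday + 10 ≡ Wednesday — that's 2131's doomsday.
In December the doomsday date is Dec 12.
Dec 5 is 7 days before Dec 12; 7 mod 7 = 0, so Wednesday − 0 = Wednesday.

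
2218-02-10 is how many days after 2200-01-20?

Jan 20, 2200 → Jan 20, 2201: 365 days.
Jan 20, 2201 → Jan 20, 2202: 365 days.
Jan 20, 2202 → Jan 20, 2203: 365 days.
Jan 20, 2203 → Jan 20, 2204: 365 days.
Jan 20, 2204 → Jan 20, 2205: 366 days (Feb 29, 2204 is in that span).
Jan 20, 2205 → Jan 20, 2206: 365 days.
Jan 20, 2206 → Jan 20, 2207: 365 days.
Jan 20, 2207 → Jan 20, 2208: 365 days.
Jan 20, 2208 → Jan 20, 2209: 366 days (Feb 29, 2208 is in that span).
Jan 20, 2209 → Jan 20, 2210: 365 days.
Jan 20, 2210 → Jan 20, 2211: 365 days.
Jan 20, 2211 → Jan 20, 2212: 365 days.
Jan 20, 2212 → Jan 20, 2213: 366 days (Feb 29, 2212 is in that span).
Jan 20, 2213 → Jan 20, 2214: 365 days.
Jan 20, 2214 → Jan 20, 2215: 365 days.
Jan 20, 2215 → Jan 20, 2216: 365 days.
Jan 20, 2216 → Jan 20, 2217: 366 days (Feb 29, 2216 is in that span).
Jan 20, 2217 → Feb 20, 2217: 31 days (January has 31).
Feb 20, 2217 → Mar 20, 2217: 28 days (February has 28).
Mar 20, 2217 → Apr 20, 2217: 31 days (March has 31).
Apr 20, 2217 → May 20, 2217: 30 days (April has 30).
May 20, 2217 → Jun 20, 2217: 31 days (May has 31).
Jun 20, 2217 → Jul 20, 2217: 30 days (June has 30).
Jul 20, 2217 → Aug 20, 2217: 31 days (July has 31).
Aug 20, 2217 → Sep 20, 2217: 31 days (August has 31).
Sep 20, 2217 → Oct 20, 2217: 30 days (September has 30).
Oct 20, 2217 → Nov 20, 2217: 31 days (October has 31).
Nov 20, 2217 → Dec 20, 2217: 30 days (November has 30).
Dec 20, 2217 → Jan 20, 2218: 31 days (December has 31).
Jan 20, 2218 → Feb 10, 2218: 21 days.
Total: 6595 days.

6595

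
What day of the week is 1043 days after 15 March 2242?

First find the weekday of Mar 15, 2242. Doomsday rule: the anchor day for the 2200s is Friday. For year 42: 42÷12 = 3 r 6, and 6÷4 = 1, so 3+6+1 = 10.
Friday + 10 ≡ Monday — that's 2242's doomsday.
In March the doomsday date is Mar 14.
Mar 15 is 1 day after Mar 14; 1 mod 7 = 1, so Monday + 1 = Tuesday.
1043 mod 7 = 0, so 1043 days after a Tuesday is Tuesday + 0 = Tuesday.

Tuesday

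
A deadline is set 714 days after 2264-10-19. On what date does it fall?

+365 (one year) → Oct 19, 2265 (349 left).
Oct has 31 days: +13 → Nov 1, 2265 (336 left).
Nov has 30 days: +30 → Dec 1, 2265 (306 left).
Dec has 31 days: +31 → Jan 1, 2266 (275 left).
Jan has 31 days: +31 → Feb 1, 2266 (244 left).
Feb has 28 days: +28 → Mar 1, 2266 (216 left).
Mar has 31 days: +31 → Apr 1, 2266 (185 left).
Apr has 30 days: +30 → May 1, 2266 (155 left).
May has 31 days: +31 → Jun 1, 2266 (124 left).
Jun has 30 days: +30 → Jul 1, 2266 (94 left).
Jul has 31 days: +31 → Aug 1, 2266 (63 left).
Aug has 31 days: +31 → Sep 1, 2266 (32 left).
Sep has 30 days: +30 → Oct 1, 2266 (2 left).
+2 → Oct 3, 2266.

October 3, 2266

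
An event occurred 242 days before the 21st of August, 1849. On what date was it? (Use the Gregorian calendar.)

−21 → Jul 31, 1849 (end of Jul, 31 days; 221 left).
−31 → Jun 30, 1849 (end of Jun, 30 days; 190 left).
−30 → May 31, 1849 (end of May, 31 days; 160 left).
−31 → Apr 30, 1849 (end of Apr, 30 days; 129 left).
−30 → Mar 31, 1849 (end of Mar, 31 days; 99 left).
−31 → Feb 28, 1849 (end of Feb, 28 days; 68 left).
−28 → Jan 31, 1849 (end of Jan, 31 days; 40 left).
−31 → Dec 31, 1848 (end of Dec, 31 days; 9 left).
−9 → Dec 22, 1848.

December 22, 1848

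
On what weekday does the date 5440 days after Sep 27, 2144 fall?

Monday

First find the weekday of Sep 27, 2144. Doomsday rule: the anchor day for the 2100s is Sunday. For year 44: 44÷12 = 3 r 8, and 8÷4 = 2, so 3+8+2 = 13.
Sunday + 13 ≡ Saturday — that's 2144's doomsday.
In September the doomsday date is Sep 5.
Sep 27 is 22 days after Sep 5; 22 mod 7 = 1, so Saturday + 1 = Sunday.
5440 mod 7 = 1, so 5440 days after a Sunday is Sunday + 1 = Monday.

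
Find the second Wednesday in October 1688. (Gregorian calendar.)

October 13, 1688

October 1, 1688 is a Friday.
The first Wednesday is therefore October 6 (5 days later).
The second Wednesday is 6 + 1×7 = October 13.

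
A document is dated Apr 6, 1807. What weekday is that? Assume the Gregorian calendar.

Monday

Doomsday rule: the anchor day for the 1800s is Friday. For year 07: 7÷12 = 0 r 7, and 7÷4 = 1, so 0+7+1 = 8.
Friday + 8 ≡ Saturday — that's 1807's doomsday.
In April the doomsday date is Apr 4.
Apr 6 is 2 days after Apr 4; 2 mod 7 = 2, so Saturday + 2 = Monday.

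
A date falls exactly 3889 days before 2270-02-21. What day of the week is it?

Thursday

Feb 21, 2270 is a Monday.
3889 mod 7 = 4, so 3889 days before a Monday is Monday − 4 = Thursday.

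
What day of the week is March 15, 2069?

Friday

Doomsday rule: the anchor day for the 2000s is Tuesday. For year 69: 69÷12 = 5 r 9, and 9÷4 = 2, so 5+9+2 = 16.
Tuesday + 16 ≡ Thursday — that's 2069's doomsday.
In March the doomsday date is Mar 14.
Mar 15 is 1 day after Mar 14; 1 mod 7 = 1, so Thursday + 1 = Friday.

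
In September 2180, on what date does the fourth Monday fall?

September 1, 2180 is a Friday.
The first Monday is therefore September 4 (3 days later).
The fourth Monday is 4 + 3×7 = September 25.

September 25, 2180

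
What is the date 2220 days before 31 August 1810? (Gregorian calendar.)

August 2, 1804

−365 (one year) → Aug 31, 1809 (1855 left).
−365 (one year) → Aug 31, 1808 (1490 left).
−366 (one year; includes Feb 29, 1808) → Aug 31, 1807 (1124 left).
−365 (one year) → Aug 31, 1806 (759 left).
−365 (one year) → Aug 31, 1805 (394 left).
−31 → Jul 31, 1805 (end of Jul, 31 days; 363 left).
−31 → Jun 30, 1805 (end of Jun, 30 days; 332 left).
−30 → May 31, 1805 (end of May, 31 days; 302 left).
−31 → Apr 30, 1805 (end of Apr, 30 days; 271 left).
−30 → Mar 31, 1805 (end of Mar, 31 days; 241 left).
−31 → Feb 28, 1805 (end of Feb, 28 days; 210 left).
−28 → Jan 31, 1805 (end of Jan, 31 days; 182 left).
−31 → Dec 31, 1804 (end of Dec, 31 days; 151 left).
−31 → Nov 30, 1804 (end of Nov, 30 days; 120 left).
−30 → Oct 31, 1804 (end of Oct, 31 days; 90 left).
−31 → Sep 30, 1804 (end of Sep, 30 days; 59 left).
−30 → Aug 31, 1804 (end of Aug, 31 days; 29 left).
−29 → Aug 2, 1804.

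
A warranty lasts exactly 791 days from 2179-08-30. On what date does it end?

+366 (one year; includes Feb 29, 2180) → Aug 30, 2180 (425 left).
+365 (one year) → Aug 30, 2181 (60 left).
Aug has 31 days: +2 → Sep 1, 2181 (58 left).
Sep has 30 days: +30 → Oct 1, 2181 (28 left).
+28 → Oct 29, 2181.

October 29, 2181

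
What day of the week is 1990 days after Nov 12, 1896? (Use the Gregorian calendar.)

Saturday

First find the weekday of Nov 12, 1896. Doomsday rule: the anchor day for the 1800s is Friday. For year 96: 96÷12 = 8 r 0, and 0÷4 = 0, so 8+0+0 = 8.
Friday + 8 ≡ Saturday — that's 1896's doomsday.
In November the doomsday date is Nov 7.
Nov 12 is 5 days after Nov 7; 5 mod 7 = 5, so Saturday + 5 = Thursday.
1990 mod 7 = 2, so 1990 days after a Thursday is Thursday + 2 = Saturday.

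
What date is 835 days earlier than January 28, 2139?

−365 (one year) → Jan 28, 2138 (470 left).
−365 (one year) → Jan 28, 2137 (105 left).
−28 → Dec 31, 2136 (end of Dec, 31 days; 77 left).
−31 → Nov 30, 2136 (end of Nov, 30 days; 46 left).
−30 → Oct 31, 2136 (end of Oct, 31 days; 16 left).
−16 → Oct 15, 2136.

October 15, 2136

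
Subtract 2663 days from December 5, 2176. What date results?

−366 (one year; includes Feb 29, 2176) → Dec 5, 2175 (2297 left).
−365 (one year) → Dec 5, 2174 (1932 left).
−365 (one year) → Dec 5, 2173 (1567 left).
−365 (one year) → Dec 5, 2172 (1202 left).
−366 (one year; includes Feb 29, 2172) → Dec 5, 2171 (836 left).
−365 (one year) → Dec 5, 2170 (471 left).
−365 (one year) → Dec 5, 2169 (106 left).
−5 → Nov 30, 2169 (end of Nov, 30 days; 101 left).
−30 → Oct 31, 2169 (end of Oct, 31 days; 71 left).
−31 → Sep 30, 2169 (end of Sep, 30 days; 40 left).
−30 → Aug 31, 2169 (end of Aug, 31 days; 10 left).
−10 → Aug 21, 2169.

August 21, 2169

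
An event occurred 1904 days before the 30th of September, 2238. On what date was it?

July 14, 2233

−365 (one year) → Sep 30, 2237 (1539 left).
−365 (one year) → Sep 30, 2236 (1174 left).
−366 (one year; includes Feb 29, 2236) → Sep 30, 2235 (808 left).
−365 (one year) → Sep 30, 2234 (443 left).
−365 (one year) → Sep 30, 2233 (78 left).
−30 → Aug 31, 2233 (end of Aug, 31 days; 48 left).
−31 → Jul 31, 2233 (end of Jul, 31 days; 17 left).
−17 → Jul 14, 2233.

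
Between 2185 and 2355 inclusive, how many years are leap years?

40

Multiples of 4 in [2185,2355]: 42.
Of those, multiples of 100: 2 (not leap unless ÷400).
Multiples of 400: 0.
Leap years = 42 − 2 + 0 = 40.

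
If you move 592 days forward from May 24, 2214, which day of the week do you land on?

May 24, 2214 is a Tuesday.
592 mod 7 = 4, so 592 days after a Tuesday is Tuesday + 4 = Saturday.

Saturday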